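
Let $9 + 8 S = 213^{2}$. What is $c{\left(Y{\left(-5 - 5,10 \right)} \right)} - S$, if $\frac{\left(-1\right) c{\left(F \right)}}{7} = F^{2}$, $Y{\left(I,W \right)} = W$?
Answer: $-6370$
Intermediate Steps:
$c{\left(F \right)} = - 7 F^{2}$
$S = 5670$ ($S = - \frac{9}{8} + \frac{213^{2}}{8} = - \frac{9}{8} + \frac{1}{8} \cdot 45369 = - \frac{9}{8} + \frac{45369}{8} = 5670$)
$c{\left(Y{\left(-5 - 5,10 \right)} \right)} - S = - 7 \cdot 10^{2} - 5670 = \left(-7\right) 100 - 5670 = -700 - 5670 = -6370$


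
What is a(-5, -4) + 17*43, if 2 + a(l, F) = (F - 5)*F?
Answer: 765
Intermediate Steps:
a(l, F) = -2 + F*(-5 + F) (a(l, F) = -2 + (F - 5)*F = -2 + (-5 + F)*F = -2 + F*(-5 + F))
a(-5, -4) + 17*43 = (-2 + (-4)² - 5*(-4)) + 17*43 = (-2 + 16 + 20) + 731 = 34 + 731 = 765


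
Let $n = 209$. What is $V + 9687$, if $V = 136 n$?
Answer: $38111$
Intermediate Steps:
$V = 28424$ ($V = 136 \cdot 209 = 28424$)
$V + 9687 = 28424 + 9687 = 38111$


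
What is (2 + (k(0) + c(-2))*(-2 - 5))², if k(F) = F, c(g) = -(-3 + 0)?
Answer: 361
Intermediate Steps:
c(g) = 3 (c(g) = -1*(-3) = 3)
(2 + (k(0) + c(-2))*(-2 - 5))² = (2 + (0 + 3)*(-2 - 5))² = (2 + 3*(-7))² = (2 - 21)² = (-19)² = 361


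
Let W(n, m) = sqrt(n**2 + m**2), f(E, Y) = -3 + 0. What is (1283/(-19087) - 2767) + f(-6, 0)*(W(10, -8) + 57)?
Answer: -56078889/19087 - 6*sqrt(41) ≈ -2976.5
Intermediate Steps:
f(E, Y) = -3
W(n, m) = sqrt(m**2 + n**2)
(1283/(-19087) - 2767) + f(-6, 0)*(W(10, -8) + 57) = (1283/(-19087) - 2767) - 3*(sqrt((-8)**2 + 10**2) + 57) = (1283*(-1/19087) - 2767) - 3*(sqrt(64 + 100) + 57) = (-1283/19087 - 2767) - 3*(sqrt(164) + 57) = -52815012/19087 - 3*(2*sqrt(41) + 57) = -52815012/19087 - 3*(57 + 2*sqrt(41)) = -52815012/19087 + (-171 - 6*sqrt(41)) = -56078889/19087 - 6*sqrt(41)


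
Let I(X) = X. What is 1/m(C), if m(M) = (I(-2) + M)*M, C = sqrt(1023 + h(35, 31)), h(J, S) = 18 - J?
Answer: 1/1002 + sqrt(1006)/504006 ≈ 0.0010609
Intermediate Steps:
C = sqrt(1006) (C = sqrt(1023 + (18 - 1*35)) = sqrt(1023 + (18 - 35)) = sqrt(1023 - 17) = sqrt(1006) ≈ 31.717)
m(M) = M*(-2 + M) (m(M) = (-2 + M)*M = M*(-2 + M))
1/m(C) = 1/(sqrt(1006)*(-2 + sqrt(1006))) = sqrt(1006)/(1006*(-2 + sqrt(1006)))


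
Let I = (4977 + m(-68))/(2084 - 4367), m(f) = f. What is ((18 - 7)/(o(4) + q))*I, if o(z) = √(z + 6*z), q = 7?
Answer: -53999/6849 + 107998*√7/47943 ≈ -1.9243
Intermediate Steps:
o(z) = √7*√z (o(z) = √(7*z) = √7*√z)
I = -4909/2283 (I = (4977 - 68)/(2084 - 4367) = 4909/(-2283) = 4909*(-1/2283) = -4909/2283 ≈ -2.1502)
((18 - 7)/(o(4) + q))*I = ((18 - 7)/(√7*√4 + 7))*(-4909/2283) = (11/(√7*2 + 7))*(-4909/2283) = (11/(2*√7 + 7))*(-4909/2283) = (11/(7 + 2*√7))*(-4909/2283) = -53999/(2283*(7 + 2*√7))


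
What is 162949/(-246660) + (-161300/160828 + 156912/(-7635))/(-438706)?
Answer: -731446269779148613/1107290969042485740 ≈ -0.66057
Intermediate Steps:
162949/(-246660) + (-161300/160828 + 156912/(-7635))/(-438706) = 162949*(-1/246660) + (-161300*1/160828 + 156912*(-1/7635))*(-1/438706) = -162949/246660 + (-40325/40207 - 52304/2545)*(-1/438706) = -162949/246660 - 2205614053/102326815*(-1/438706) = -162949/246660 + 2205614053/44891387701390 = -731446269779148613/1107290969042485740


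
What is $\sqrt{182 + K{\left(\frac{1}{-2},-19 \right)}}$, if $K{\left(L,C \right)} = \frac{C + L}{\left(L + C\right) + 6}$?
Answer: $\frac{\sqrt{1651}}{3} \approx 13.544$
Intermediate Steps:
$K{\left(L,C \right)} = \frac{C + L}{6 + C + L}$ ($K{\left(L,C \right)} = \frac{C + L}{\left(C + L\right) + 6} = \frac{C + L}{6 + C + L}$)
$\sqrt{182 + K{\left(\frac{1}{-2},-19 \right)}} = \sqrt{182 + \frac{-19 + \frac{1}{-2}}{6 - 19 + \frac{1}{-2}}} = \sqrt{182 + \frac{-19 - \frac{1}{2}}{6 - 19 - \frac{1}{2}}} = \sqrt{182 + \frac{1}{- \frac{27}{2}} \left(- \frac{39}{2}\right)} = \sqrt{182 - - \frac{13}{9}} = \sqrt{182 + \frac{13}{9}} = \sqrt{\frac{1651}{9}} = \frac{\sqrt{1651}}{3}$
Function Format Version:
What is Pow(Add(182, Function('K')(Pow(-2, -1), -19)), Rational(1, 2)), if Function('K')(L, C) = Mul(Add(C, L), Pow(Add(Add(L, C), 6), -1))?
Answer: Mul(Rational(1, 3), Pow(1651, Rational(1, 2))) ≈ 13.544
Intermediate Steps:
Function('K')(L, C) = Mul(Pow(Add(6, C, L), -1), Add(C, L)) (Function('K')(L, C) = Mul(Add(C, L), Pow(Add(Add(C, L), 6), -1)) = Mul(Add(C, L), Pow(Add(6, C, L), -1)) = Mul(Pow(Add(6, C, L), -1), Add(C, L)))
Pow(Add(182, Function('K')(Pow(-2, -1), -19)), Rational(1, 2)) = Pow(Add(182, Mul(Pow(Add(6, -19, Pow(-2, -1)), -1), Add(-19, Pow(-2, -1)))), Rational(1, 2)) = Pow(Add(182, Mul(Pow(Add(6, -19, Rational(-1, 2)), -1), Add(-19, Rational(-1, 2)))), Rational(1, 2)) = Pow(Add(182, Mul(Pow(Rational(-27, 2), -1), Rational(-39, 2))), Rational(1, 2)) = Pow(Add(182, Mul(Rational(-2, 27), Rational(-39, 2))), Rational(1, 2)) = Pow(Add(182, Rational(13, 9)), Rational(1, 2)) = Pow(Rational(1651, 9), Rational(1, 2)) = Mul(Rational(1, 3), Pow(1651, Rational(1, 2)))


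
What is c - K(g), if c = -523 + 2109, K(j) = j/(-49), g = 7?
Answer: 11103/7 ≈ 1586.1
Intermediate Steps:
K(j) = -j/49 (K(j) = j*(-1/49) = -j/49)
c = 1586
c - K(g) = 1586 - (-1)*7/49 = 1586 - 1*(-⅐) = 1586 + ⅐ = 11103/7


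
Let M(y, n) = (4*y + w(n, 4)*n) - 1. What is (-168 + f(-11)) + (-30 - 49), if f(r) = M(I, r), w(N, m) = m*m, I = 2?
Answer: -416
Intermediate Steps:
w(N, m) = m²
M(y, n) = -1 + 4*y + 16*n (M(y, n) = (4*y + 4²*n) - 1 = (4*y + 16*n) - 1 = -1 + 4*y + 16*n)
f(r) = 7 + 16*r (f(r) = -1 + 4*2 + 16*r = -1 + 8 + 16*r = 7 + 16*r)
(-168 + f(-11)) + (-30 - 49) = (-168 + (7 + 16*(-11))) + (-30 - 49) = (-168 + (7 - 176)) - 79 = (-168 - 169) - 79 = -337 - 79 = -416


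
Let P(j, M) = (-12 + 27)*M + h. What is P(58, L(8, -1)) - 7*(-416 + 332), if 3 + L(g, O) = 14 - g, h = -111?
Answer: 522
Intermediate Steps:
L(g, O) = 11 - g (L(g, O) = -3 + (14 - g) = 11 - g)
P(j, M) = -111 + 15*M (P(j, M) = (-12 + 27)*M - 111 = 15*M - 111 = -111 + 15*M)
P(58, L(8, -1)) - 7*(-416 + 332) = (-111 + 15*(11 - 1*8)) - 7*(-416 + 332) = (-111 + 15*(11 - 8)) - 7*(-84) = (-111 + 15*3) - 1*(-588) = (-111 + 45) + 588 = -66 + 588 = 522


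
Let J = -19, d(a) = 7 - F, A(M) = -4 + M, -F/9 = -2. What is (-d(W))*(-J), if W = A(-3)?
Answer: 209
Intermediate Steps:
F = 18 (F = -9*(-2) = 18)
W = -7 (W = -4 - 3 = -7)
d(a) = -11 (d(a) = 7 - 1*18 = 7 - 18 = -11)
(-d(W))*(-J) = (-1*(-11))*(-1*(-19)) = 11*19 = 209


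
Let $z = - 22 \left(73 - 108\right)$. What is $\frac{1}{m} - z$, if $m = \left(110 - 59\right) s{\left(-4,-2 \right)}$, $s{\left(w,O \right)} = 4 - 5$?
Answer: $- \frac{39271}{51} \approx -770.02$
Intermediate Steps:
$s{\left(w,O \right)} = -1$
$z = 770$ ($z = \left(-22\right) \left(-35\right) = 770$)
$m = -51$ ($m = \left(110 - 59\right) \left(-1\right) = 51 \left(-1\right) = -51$)
$\frac{1}{m} - z = \frac{1}{-51} - 770 = - \frac{1}{51} - 770 = - \frac{39271}{51}$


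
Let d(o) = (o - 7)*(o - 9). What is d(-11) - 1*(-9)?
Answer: 369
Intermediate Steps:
d(o) = (-9 + o)*(-7 + o) (d(o) = (-7 + o)*(-9 + o) = (-9 + o)*(-7 + o))
d(-11) - 1*(-9) = (63 + (-11)**2 - 16*(-11)) - 1*(-9) = (63 + 121 + 176) + 9 = 360 + 9 = 369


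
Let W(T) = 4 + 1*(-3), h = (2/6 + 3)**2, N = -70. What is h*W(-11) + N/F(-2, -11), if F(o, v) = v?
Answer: 1730/99 ≈ 17.475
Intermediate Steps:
h = 100/9 (h = (2*(1/6) + 3)**2 = (1/3 + 3)**2 = (10/3)**2 = 100/9 ≈ 11.111)
W(T) = 1 (W(T) = 4 - 3 = 1)
h*W(-11) + N/F(-2, -11) = (100/9)*1 - 70/(-11) = 100/9 - 70*(-1/11) = 100/9 + 70/11 = 1730/99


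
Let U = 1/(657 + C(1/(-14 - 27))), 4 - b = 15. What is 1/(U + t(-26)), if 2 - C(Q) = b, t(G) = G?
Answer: -670/17419 ≈ -0.038464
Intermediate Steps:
b = -11 (b = 4 - 1*15 = 4 - 15 = -11)
C(Q) = 13 (C(Q) = 2 - 1*(-11) = 2 + 11 = 13)
U = 1/670 (U = 1/(657 + 13) = 1/670 ≈ 0.0014925)
1/(U + t(-26)) = 1/(1/670 - 26) = 1/(-17419/670) = -670/17419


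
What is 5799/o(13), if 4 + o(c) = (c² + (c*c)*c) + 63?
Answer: 5799/2425 ≈ 2.3913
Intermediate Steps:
o(c) = 59 + c² + c³ (o(c) = -4 + ((c² + (c*c)*c) + 63) = -4 + ((c² + c²*c) + 63) = -4 + ((c² + c³) + 63) = -4 + (63 + c² + c³) = 59 + c² + c³)
5799/o(13) = 5799/(59 + 13² + 13³) = 5799/(59 + 169 + 2197) = 5799/2425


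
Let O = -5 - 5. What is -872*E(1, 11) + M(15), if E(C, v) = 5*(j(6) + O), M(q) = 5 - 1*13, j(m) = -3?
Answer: 56672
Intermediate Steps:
O = -10
M(q) = -8 (M(q) = 5 - 13 = -8)
E(C, v) = -65 (E(C, v) = 5*(-3 - 10) = 5*(-13) = -65)
-872*E(1, 11) + M(15) = -872*(-65) - 8 = 56680 - 8 = 56672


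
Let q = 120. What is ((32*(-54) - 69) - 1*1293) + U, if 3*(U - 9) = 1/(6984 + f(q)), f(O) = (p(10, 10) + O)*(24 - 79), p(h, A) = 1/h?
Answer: -6996949/2271 ≈ -3081.0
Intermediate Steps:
f(O) = -11/2 - 55*O (f(O) = (1/10 + O)*(24 - 79) = (⅒ + O)*(-55) = -11/2 - 55*O)
U = 20441/2271 (U = 9 + 1/(3*(6984 + (-11/2 - 55*120))) = 9 + 1/(3*(6984 + (-11/2 - 6600))) = 9 + 1/(3*(6984 - 13211/2)) = 9 + 1/(3*(757/2)) = 9 + (⅓)*(2/757) = 9 + 2/2271 = 20441/2271 ≈ 9.0009)
((32*(-54) - 69) - 1*1293) + U = ((32*(-54) - 69) - 1*1293) + 20441/2271 = ((-1728 - 69) - 1293) + 20441/2271 = (-1797 - 1293) + 20441/2271 = -3090 + 20441/2271 = -6996949/2271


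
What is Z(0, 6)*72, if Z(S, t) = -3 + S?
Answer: -216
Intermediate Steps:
Z(0, 6)*72 = (-3 + 0)*72 = -3*72 = -216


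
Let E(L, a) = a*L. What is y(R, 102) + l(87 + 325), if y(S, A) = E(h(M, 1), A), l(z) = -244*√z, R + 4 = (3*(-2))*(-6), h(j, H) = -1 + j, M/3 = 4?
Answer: 1122 - 488*√103 ≈ -3830.7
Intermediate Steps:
M = 12 (M = 3*4 = 12)
R = 32 (R = -4 + (3*(-2))*(-6) = -4 - 6*(-6) = -4 + 36 = 32)
E(L, a) = L*a
y(S, A) = 11*A (y(S, A) = (-1 + 12)*A = 11*A)
y(R, 102) + l(87 + 325) = 11*102 - 244*√(87 + 325) = 1122 - 488*√103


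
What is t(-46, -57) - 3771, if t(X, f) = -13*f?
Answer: -3030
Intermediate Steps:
t(-46, -57) - 3771 = -13*(-57) - 3771 = 741 - 3771 = -3030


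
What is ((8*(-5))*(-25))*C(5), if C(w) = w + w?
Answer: 10000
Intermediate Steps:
C(w) = 2*w
((8*(-5))*(-25))*C(5) = ((8*(-5))*(-25))*(2*5) = -40*(-25)*10 = 1000*10 = 10000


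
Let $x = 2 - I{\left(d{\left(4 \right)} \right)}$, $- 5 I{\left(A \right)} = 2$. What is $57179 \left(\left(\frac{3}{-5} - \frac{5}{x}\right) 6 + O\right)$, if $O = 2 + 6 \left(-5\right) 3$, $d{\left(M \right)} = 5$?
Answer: $- \frac{59523339}{10} \approx -5.9523 \cdot 10^{6}$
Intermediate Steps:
$I{\left(A \right)} = - \frac{2}{5}$ ($I{\left(A \right)} = \left(- \frac{1}{5}\right) 2 = - \frac{2}{5}$)
$x = \frac{12}{5}$ ($x = 2 - - \frac{2}{5} = 2 + \frac{2}{5} = \frac{12}{5} \approx 2.4$)
$O = -88$ ($O = 2 - 90 = -88$)
$57179 \left(\left(\frac{3}{-5} - \frac{5}{x}\right) 6 + O\right) = 57179 \left(\left(\frac{3}{-5} - \frac{5}{\frac{12}{5}}\right) 6 - 88\right) = 57179 \left(\left(3 \left(- \frac{1}{5}\right) - \frac{25}{12}\right) 6 - 88\right) = 57179 \left(\left(- \frac{3}{5} - \frac{25}{12}\right) 6 - 88\right) = 57179 \left(\left(- \frac{161}{60}\right) 6 - 88\right) = 57179 \left(- \frac{161}{10} - 88\right) = 57179 \left(- \frac{1041}{10}\right) = - \frac{59523339}{10}$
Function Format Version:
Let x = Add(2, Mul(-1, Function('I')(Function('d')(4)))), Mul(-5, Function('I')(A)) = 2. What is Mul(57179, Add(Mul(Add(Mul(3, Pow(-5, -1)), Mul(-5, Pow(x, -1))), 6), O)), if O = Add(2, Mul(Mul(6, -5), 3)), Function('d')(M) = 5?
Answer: Rational(-59523339, 10) ≈ -5.9523e+6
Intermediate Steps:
Function('I')(A) = Rational(-2, 5) (Function('I')(A) = Mul(Rational(-1, 5), 2) = Rational(-2, 5))
x = Rational(12, 5) (x = Add(2, Mul(-1, Rational(-2, 5))) = Add(2, Rational(2, 5)) = Rational(12, 5) ≈ 2.4000)
O = -88 (O = Add(2, Mul(-30, 3)) = Add(2, -90) = -88)
Mul(57179, Add(Mul(Add(Mul(3, Pow(-5, -1)), Mul(-5, Pow(x, -1))), 6), O)) = Mul(57179, Add(Mul(Add(Mul(3, Pow(-5, -1)), Mul(-5, Pow(Rational(12, 5), -1))), 6), -88)) = Mul(57179, Add(Mul(Add(Mul(3, Rational(-1, 5)), Mul(-5, Rational(5, 12))), 6), -88)) = Mul(57179, Add(Mul(Add(Rational(-3, 5), Rational(-25, 12)), 6), -88)) = Mul(57179, Add(Mul(Rational(-161, 60), 6), -88)) = Mul(57179, Add(Rational(-161, 10), -88)) = Mul(57179, Rational(-1041, 10)) = Rational(-59523339, 10)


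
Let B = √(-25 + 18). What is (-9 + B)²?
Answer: (9 - I*√7)² ≈ 74.0 - 47.624*I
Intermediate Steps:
B = I*√7 (B = √(-7) = I*√7 ≈ 2.6458*I)
(-9 + B)² = (-9 + I*√7)²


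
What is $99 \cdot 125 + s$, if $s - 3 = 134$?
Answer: $12512$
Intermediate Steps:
$s = 137$ ($s = 3 + 134 = 137$)
$99 \cdot 125 + s = 99 \cdot 125 + 137 = 12375 + 137 = 12512$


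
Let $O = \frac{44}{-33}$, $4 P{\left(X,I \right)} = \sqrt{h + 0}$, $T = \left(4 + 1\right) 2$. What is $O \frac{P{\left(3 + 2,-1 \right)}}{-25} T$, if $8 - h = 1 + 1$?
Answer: $\frac{2 \sqrt{6}}{15} \approx 0.3266$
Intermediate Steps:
$h = 6$ ($h = 8 - \left(1 + 1\right) = 8 - 2 = 6$)
$T = 10$ ($T = 5 \cdot 2 = 10$)
$P{\left(X,I \right)} = \frac{\sqrt{6}}{4}$ ($P{\left(X,I \right)} = \frac{\sqrt{6 + 0}}{4} = \frac{\sqrt{6}}{4}$)
$O = - \frac{4}{3}$ ($O = 44 \left(- \frac{1}{33}\right) = - \frac{4}{3} \approx -1.3333$)
$O \frac{P{\left(3 + 2,-1 \right)}}{-25} T = - \frac{4 \frac{\frac{1}{4} \sqrt{6}}{-25}}{3} \cdot 10 = - \frac{4 \frac{\sqrt{6}}{4} \left(- \frac{1}{25}\right)}{3} \cdot 10 = - \frac{4 \left(- \frac{\sqrt{6}}{100}\right)}{3} \cdot 10 = \frac{\sqrt{6}}{75} \cdot 10 = \frac{2 \sqrt{6}}{15}$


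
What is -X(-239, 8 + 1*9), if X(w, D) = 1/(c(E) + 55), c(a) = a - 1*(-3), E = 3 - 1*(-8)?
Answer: -1/69 ≈ -0.014493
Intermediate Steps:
E = 11 (E = 3 + 8 = 11)
c(a) = 3 + a (c(a) = a + 3 = 3 + a)
X(w, D) = 1/69 (X(w, D) = 1/((3 + 11) + 55) = 1/(14 + 55) = 1/69)
-X(-239, 8 + 1*9) = -1*1/69 = -1/69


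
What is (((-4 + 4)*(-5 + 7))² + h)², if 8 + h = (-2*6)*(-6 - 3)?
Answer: 10000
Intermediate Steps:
h = 100 (h = -8 + (-2*6)*(-6 - 3) = -8 - 12*(-9) = -8 + 108 = 100)
(((-4 + 4)*(-5 + 7))² + h)² = (((-4 + 4)*(-5 + 7))² + 100)² = ((0*2)² + 100)² = (0² + 100)² = (0 + 100)² = 100² = 10000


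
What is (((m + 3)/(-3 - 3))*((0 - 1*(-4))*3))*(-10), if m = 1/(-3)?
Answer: 160/3 ≈ 53.333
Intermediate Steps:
m = -1/3 (m = 1*(-1/3) = -1/3 ≈ -0.33333)
(((m + 3)/(-3 - 3))*((0 - 1*(-4))*3))*(-10) = (((-1/3 + 3)/(-3 - 3))*((0 - 1*(-4))*3))*(-10) = (((8/3)/(-6))*((0 + 4)*3))*(-10) = (((8/3)*(-1/6))*(4*3))*(-10) = -4/9*12*(-10) = -16/3*(-10) = 160/3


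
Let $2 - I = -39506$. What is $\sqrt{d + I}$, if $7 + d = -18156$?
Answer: $\sqrt{21345} \approx 146.1$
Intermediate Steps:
$I = 39508$ ($I = 2 - -39506 = 2 + 39506 = 39508$)
$d = -18163$ ($d = -7 - 18156 = -18163$)
$\sqrt{d + I} = \sqrt{-18163 + 39508} = \sqrt{21345}$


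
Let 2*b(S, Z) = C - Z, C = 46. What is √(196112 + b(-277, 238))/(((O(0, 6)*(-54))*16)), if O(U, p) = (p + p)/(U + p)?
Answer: -√12251/432 ≈ -0.25621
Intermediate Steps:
O(U, p) = 2*p/(U + p) (O(U, p) = (2*p)/(U + p) = 2*p/(U + p))
b(S, Z) = 23 - Z/2 (b(S, Z) = (46 - Z)/2 = 23 - Z/2)
√(196112 + b(-277, 238))/(((O(0, 6)*(-54))*16)) = √(196112 + (23 - ½*238))/((((2*6/(0 + 6))*(-54))*16)) = √(196112 + (23 - 119))/((((2*6/6)*(-54))*16)) = √(196112 - 96)/((((2*6*(⅙))*(-54))*16)) = √196016/(((2*(-54))*16)) = (4*√12251)/((-108*16)) = (4*√12251)/(-1728) = (4*√12251)*(-1/1728) = -√12251/432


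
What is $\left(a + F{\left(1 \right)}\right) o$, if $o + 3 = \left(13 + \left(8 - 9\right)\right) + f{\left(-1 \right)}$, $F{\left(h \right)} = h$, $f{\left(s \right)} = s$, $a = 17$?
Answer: $144$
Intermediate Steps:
$o = 8$ ($o = -3 + \left(\left(13 + \left(8 - 9\right)\right) - 1\right) = -3 + \left(\left(13 - 1\right) - 1\right) = -3 + \left(12 - 1\right) = -3 + 11 = 8$)
$\left(a + F{\left(1 \right)}\right) o = \left(17 + 1\right) 8 = 18 \cdot 8 = 144$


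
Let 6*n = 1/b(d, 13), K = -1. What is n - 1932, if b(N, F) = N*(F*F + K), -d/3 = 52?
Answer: -303803137/157248 ≈ -1932.0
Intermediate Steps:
d = -156 (d = -3*52 = -156)
b(N, F) = N*(-1 + F²) (b(N, F) = N*(F*F - 1) = N*(F² - 1) = N*(-1 + F²))
n = -1/157248 (n = 1/(6*((-156*(-1 + 13²)))) = 1/(6*((-156*(-1 + 169)))) = 1/(6*((-156*168))) = (⅙)/(-26208) = (⅙)*(-1/26208) = -1/157248 ≈ -6.3594e-6)
n - 1932 = -1/157248 - 1932 = -303803137/157248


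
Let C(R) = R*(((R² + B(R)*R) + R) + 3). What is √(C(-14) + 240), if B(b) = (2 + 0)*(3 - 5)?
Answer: I*√3134 ≈ 55.982*I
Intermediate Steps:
B(b) = -4 (B(b) = 2*(-2) = -4)
C(R) = R*(3 + R² - 3*R) (C(R) = R*(((R² - 4*R) + R) + 3) = R*((R² - 3*R) + 3) = R*(3 + R² - 3*R))
√(C(-14) + 240) = √(-14*(3 + (-14)² - 3*(-14)) + 240) = √(-14*(3 + 196 + 42) + 240) = √(-14*241 + 240) = √(-3374 + 240) = √(-3134) = I*√3134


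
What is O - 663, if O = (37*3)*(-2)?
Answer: -885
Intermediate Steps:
O = -222 (O = 111*(-2) = -222)
O - 663 = -222 - 663 = -885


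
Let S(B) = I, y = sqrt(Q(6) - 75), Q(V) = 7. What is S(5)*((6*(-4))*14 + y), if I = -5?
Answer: 1680 - 10*I*sqrt(17) ≈ 1680.0 - 41.231*I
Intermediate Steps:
y = 2*I*sqrt(17) (y = sqrt(7 - 75) = sqrt(-68) = 2*I*sqrt(17) ≈ 8.2462*I)
S(B) = -5
S(5)*((6*(-4))*14 + y) = -5*((6*(-4))*14 + 2*I*sqrt(17)) = -5*(-24*14 + 2*I*sqrt(17)) = -5*(-336 + 2*I*sqrt(17)) = 1680 - 10*I*sqrt(17)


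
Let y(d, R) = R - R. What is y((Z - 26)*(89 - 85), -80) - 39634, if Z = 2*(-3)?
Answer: -39634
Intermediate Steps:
Z = -6
y(d, R) = 0
y((Z - 26)*(89 - 85), -80) - 39634 = 0 - 39634 = -39634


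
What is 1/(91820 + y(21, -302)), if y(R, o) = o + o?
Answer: 1/91216 ≈ 1.0963e-5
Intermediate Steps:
y(R, o) = 2*o
1/(91820 + y(21, -302)) = 1/(91820 + 2*(-302)) = 1/(91820 - 604) = 1/91216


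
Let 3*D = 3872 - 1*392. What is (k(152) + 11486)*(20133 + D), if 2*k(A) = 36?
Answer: 244954672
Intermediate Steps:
k(A) = 18 (k(A) = (½)*36 = 18)
D = 1160 (D = (3872 - 1*392)/3 = (3872 - 392)/3 = (⅓)*3480 = 1160)
(k(152) + 11486)*(20133 + D) = (18 + 11486)*(20133 + 1160) = 11504*21293 = 244954672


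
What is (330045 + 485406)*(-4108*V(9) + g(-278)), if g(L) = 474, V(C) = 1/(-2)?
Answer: 2061460128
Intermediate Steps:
V(C) = -1/2
(330045 + 485406)*(-4108*V(9) + g(-278)) = (330045 + 485406)*(-4108*(-1/2) + 474) = 815451*(2054 + 474) = 815451*2528 = 2061460128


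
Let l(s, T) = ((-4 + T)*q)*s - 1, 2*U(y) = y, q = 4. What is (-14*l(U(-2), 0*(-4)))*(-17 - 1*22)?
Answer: 8190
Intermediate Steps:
U(y) = y/2
l(s, T) = -1 + s*(-16 + 4*T) (l(s, T) = ((-4 + T)*4)*s - 1 = (-16 + 4*T)*s - 1 = s*(-16 + 4*T) - 1 = -1 + s*(-16 + 4*T))
(-14*l(U(-2), 0*(-4)))*(-17 - 1*22) = (-14*(-1 - 8*(-2) + 4*(0*(-4))*((½)*(-2))))*(-17 - 1*22) = (-14*(-1 - 16*(-1) + 4*0*(-1)))*(-17 - 22) = -14*(-1 + 16 + 0)*(-39) = -14*15*(-39) = -210*(-39) = 8190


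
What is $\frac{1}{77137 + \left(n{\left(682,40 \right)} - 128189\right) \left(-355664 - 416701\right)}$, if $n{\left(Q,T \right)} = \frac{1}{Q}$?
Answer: $\frac{2}{198017545979} \approx 1.01 \cdot 10^{-11}$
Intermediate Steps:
$\frac{1}{77137 + \left(n{\left(682,40 \right)} - 128189\right) \left(-355664 - 416701\right)} = \frac{1}{77137 + \left(\frac{1}{682} - 128189\right) \left(-355664 - 416701\right)} = \frac{1}{77137 + \left(\frac{1}{682} - 128189\right) \left(-772365\right)} = \frac{1}{77137 - - \frac{198017391705}{2}} = \frac{1}{77137 + \frac{198017391705}{2}} = \frac{1}{\frac{198017545979}{2}} = \frac{2}{198017545979}$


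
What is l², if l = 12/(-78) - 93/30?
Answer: 178929/16900 ≈ 10.588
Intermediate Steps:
l = -423/130 (l = 12*(-1/78) - 93*1/30 = -2/13 - 31/10 = -423/130 ≈ -3.2538)
l² = (-423/130)² = 178929/16900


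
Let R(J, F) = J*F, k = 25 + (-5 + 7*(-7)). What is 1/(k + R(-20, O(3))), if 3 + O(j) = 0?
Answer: 1/31 ≈ 0.032258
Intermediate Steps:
k = -29 (k = 25 + (-5 - 49) = 25 - 54 = -29)
O(j) = -3 (O(j) = -3 + 0 = -3)
R(J, F) = F*J
1/(k + R(-20, O(3))) = 1/(-29 - 3*(-20)) = 1/(-29 + 60) = 1/31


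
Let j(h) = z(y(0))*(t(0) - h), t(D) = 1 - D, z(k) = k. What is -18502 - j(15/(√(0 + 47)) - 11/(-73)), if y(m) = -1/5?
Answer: -6753168/365 - 3*√47/47 ≈ -18502.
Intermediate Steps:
y(m) = -⅕ (y(m) = -1*⅕ = -⅕)
j(h) = -⅕ + h/5 (j(h) = -((1 - 1*0) - h)/5 = -((1 + 0) - h)/5 = -(1 - h)/5 = -⅕ + h/5)
-18502 - j(15/(√(0 + 47)) - 11/(-73)) = -18502 - (-⅕ + (15/(√(0 + 47)) - 11/(-73))/5) = -18502 - (-⅕ + (15/(√47) - 11*(-1/73))/5) = -18502 - (-⅕ + (15*(√47/47) + 11/73)/5) = -18502 - (-⅕ + (15*√47/47 + 11/73)/5) = -18502 - (-⅕ + (11/73 + 15*√47/47)/5) = -18502 - (-⅕ + (11/365 + 3*√47/47)) = -18502 - (-62/365 + 3*√47/47) = -18502 + (62/365 - 3*√47/47) = -6753168/365 - 3*√47/47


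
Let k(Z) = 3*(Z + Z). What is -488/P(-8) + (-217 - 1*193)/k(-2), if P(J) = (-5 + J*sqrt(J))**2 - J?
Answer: (32800*sqrt(2) + 101123*I)/(6*(160*sqrt(2) + 479*I)) ≈ 35.0 + 0.39346*I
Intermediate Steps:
k(Z) = 6*Z (k(Z) = 3*(2*Z) = 6*Z)
P(J) = (-5 + J**(3/2))**2 - J
-488/P(-8) + (-217 - 1*193)/k(-2) = -488/((-5 + (-8)**(3/2))**2 - 1*(-8)) + (-217 - 1*193)/((6*(-2))) = -488/((-5 - 16*I*sqrt(2))**2 + 8) + (-217 - 193)/(-12) = -488/(8 + (-5 - 16*I*sqrt(2))**2) - 410*(-1/12) = -488/(8 + (-5 - 16*I*sqrt(2))**2) + 205/6 = 205/6 - 488/(8 + (-5 - 16*I*sqrt(2))**2)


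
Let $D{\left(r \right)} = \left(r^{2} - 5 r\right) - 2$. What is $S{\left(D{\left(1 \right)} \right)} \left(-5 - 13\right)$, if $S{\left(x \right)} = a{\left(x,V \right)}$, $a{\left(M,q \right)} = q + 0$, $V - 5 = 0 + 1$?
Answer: $-108$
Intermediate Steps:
$V = 6$ ($V = 5 + \left(0 + 1\right) = 5 + 1 = 6$)
$D{\left(r \right)} = -2 + r^{2} - 5 r$
$a{\left(M,q \right)} = q$
$S{\left(x \right)} = 6$
$S{\left(D{\left(1 \right)} \right)} \left(-5 - 13\right) = 6 \left(-5 - 13\right) = 6 \left(-18\right) = -108$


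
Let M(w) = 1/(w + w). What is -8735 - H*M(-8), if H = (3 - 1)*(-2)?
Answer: -34941/4 ≈ -8735.3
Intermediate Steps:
M(w) = 1/(2*w)
H = -4 (H = 2*(-2) = -4)
-8735 - H*M(-8) = -8735 - (-4)*(½)/(-8) = -8735 - (-4)*(½)*(-⅛) = -8735 - (-4)*(-1)/16 = -8735 - 1*¼ = -8735 - ¼ = -34941/4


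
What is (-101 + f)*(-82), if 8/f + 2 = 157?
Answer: 1283054/155 ≈ 8277.8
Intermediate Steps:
f = 8/155 (f = 8/(-2 + 157) = 8/155 ≈ 0.051613)
(-101 + f)*(-82) = (-101 + 8/155)*(-82) = -15647/155*(-82) = 1283054/155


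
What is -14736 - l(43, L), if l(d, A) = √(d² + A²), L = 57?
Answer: -14736 - √5098 ≈ -14807.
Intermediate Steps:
l(d, A) = √(A² + d²)
-14736 - l(43, L) = -14736 - √(57² + 43²) = -14736 - √(3249 + 1849) = -14736 - √5098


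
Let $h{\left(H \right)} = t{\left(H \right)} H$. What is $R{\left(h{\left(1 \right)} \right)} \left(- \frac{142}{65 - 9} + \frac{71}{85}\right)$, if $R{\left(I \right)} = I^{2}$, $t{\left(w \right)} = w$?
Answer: $- \frac{4047}{2380} \approx -1.7004$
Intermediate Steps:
$h{\left(H \right)} = H^{2}$ ($h{\left(H \right)} = H H = H^{2}$)
$R{\left(h{\left(1 \right)} \right)} \left(- \frac{142}{65 - 9} + \frac{71}{85}\right) = \left(1^{2}\right)^{2} \left(- \frac{142}{65 - 9} + \frac{71}{85}\right) = 1^{2} \left(- \frac{142}{65 - 9} + 71 \cdot \frac{1}{85}\right) = 1 \left(- \frac{142}{56} + \frac{71}{85}\right) = 1 \left(\left(-142\right) \frac{1}{56} + \frac{71}{85}\right) = 1 \left(- \frac{71}{28} + \frac{71}{85}\right) = 1 \left(- \frac{4047}{2380}\right) = - \frac{4047}{2380}$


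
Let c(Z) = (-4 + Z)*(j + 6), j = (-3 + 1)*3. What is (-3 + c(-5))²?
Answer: 9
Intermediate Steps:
j = -6 (j = -2*3 = -6)
c(Z) = 0 (c(Z) = (-4 + Z)*(-6 + 6) = (-4 + Z)*0 = 0)
(-3 + c(-5))² = (-3 + 0)² = (-3)² = 9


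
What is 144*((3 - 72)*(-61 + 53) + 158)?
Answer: 102240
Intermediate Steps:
144*((3 - 72)*(-61 + 53) + 158) = 144*(-69*(-8) + 158) = 144*(552 + 158) = 144*710 = 102240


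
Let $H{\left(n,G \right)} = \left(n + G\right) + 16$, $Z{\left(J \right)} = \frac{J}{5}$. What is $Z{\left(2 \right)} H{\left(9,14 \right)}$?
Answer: $\frac{78}{5} \approx 15.6$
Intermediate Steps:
$Z{\left(J \right)} = \frac{J}{5}$ ($Z{\left(J \right)} = J \frac{1}{5} = \frac{J}{5}$)
$H{\left(n,G \right)} = 16 + G + n$ ($H{\left(n,G \right)} = \left(G + n\right) + 16 = 16 + G + n$)
$Z{\left(2 \right)} H{\left(9,14 \right)} = \frac{1}{5} \cdot 2 \left(16 + 14 + 9\right) = \frac{2}{5} \cdot 39 = \frac{78}{5}$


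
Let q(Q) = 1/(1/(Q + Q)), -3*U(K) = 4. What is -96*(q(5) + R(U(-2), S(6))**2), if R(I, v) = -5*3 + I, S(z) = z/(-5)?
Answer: -79712/3 ≈ -26571.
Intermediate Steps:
U(K) = -4/3 (U(K) = -1/3*4 = -4/3)
S(z) = -z/5 (S(z) = z*(-1/5) = -z/5)
R(I, v) = -15 + I
q(Q) = 2*Q (q(Q) = 1/(1/(2*Q)) = 2*Q)
-96*(q(5) + R(U(-2), S(6))**2) = -96*(2*5 + (-15 - 4/3)**2) = -96*(10 + (-49/3)**2) = -96*(10 + 2401/9) = -96*2491/9 = -79712/3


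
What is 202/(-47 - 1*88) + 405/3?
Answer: 18023/135 ≈ 133.50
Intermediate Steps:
202/(-47 - 1*88) + 405/3 = 202/(-47 - 88) + 405*(⅓) = 202/(-135) + 135 = 202*(-1/135) + 135 = -202/135 + 135 = 18023/135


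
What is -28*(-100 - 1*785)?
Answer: 24780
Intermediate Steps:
-28*(-100 - 1*785) = -28*(-100 - 785) = -28*(-885) = 24780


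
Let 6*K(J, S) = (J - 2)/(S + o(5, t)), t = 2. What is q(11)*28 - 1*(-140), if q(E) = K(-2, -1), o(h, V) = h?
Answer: 406/3 ≈ 135.33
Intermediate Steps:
K(J, S) = (-2 + J)/(6*(5 + S)) (K(J, S) = ((J - 2)/(S + 5))/6 = ((-2 + J)/(5 + S))/6 = (-2 + J)/(6*(5 + S)))
q(E) = -⅙ (q(E) = (-2 - 2)/(6*(5 - 1)) = (⅙)*(-4)/4 = (⅙)*(¼)*(-4) = -⅙)
q(11)*28 - 1*(-140) = -⅙*28 - 1*(-140) = -14/3 + 140 = 406/3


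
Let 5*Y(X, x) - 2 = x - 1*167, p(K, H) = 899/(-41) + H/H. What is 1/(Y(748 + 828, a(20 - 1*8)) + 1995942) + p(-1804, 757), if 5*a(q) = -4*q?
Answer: -42812205841/2045804757 ≈ -20.927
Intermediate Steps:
a(q) = -4*q/5 (a(q) = (-4*q)/5 = -4*q/5)
p(K, H) = -858/41 (p(K, H) = 899*(-1/41) + 1 = -899/41 + 1 = -858/41)
Y(X, x) = -33 + x/5 (Y(X, x) = 2/5 + (x - 1*167)/5 = 2/5 + (x - 167)/5 = 2/5 + (-167 + x)/5 = 2/5 + (-167/5 + x/5) = -33 + x/5)
1/(Y(748 + 828, a(20 - 1*8)) + 1995942) + p(-1804, 757) = 1/((-33 + (-4*(20 - 1*8)/5)/5) + 1995942) - 858/41 = 1/((-33 + (-4*(20 - 8)/5)/5) + 1995942) - 858/41 = 1/((-33 + (-4/5*12)/5) + 1995942) - 858/41 = 1/((-33 + (1/5)*(-48/5)) + 1995942) - 858/41 = 1/((-33 - 48/25) + 1995942) - 858/41 = 1/(-873/25 + 1995942) - 858/41 = 1/(49897677/25) - 858/41 = 25/49897677 - 858/41 = -42812205841/2045804757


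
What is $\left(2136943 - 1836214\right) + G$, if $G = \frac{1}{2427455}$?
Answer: $\frac{730006114696}{2427455} \approx 3.0073 \cdot 10^{5}$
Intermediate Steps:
$G = \frac{1}{2427455} \approx 4.1195 \cdot 10^{-7}$
$\left(2136943 - 1836214\right) + G = \left(2136943 - 1836214\right) + \frac{1}{2427455} = 300729 + \frac{1}{2427455} = \frac{730006114696}{2427455}$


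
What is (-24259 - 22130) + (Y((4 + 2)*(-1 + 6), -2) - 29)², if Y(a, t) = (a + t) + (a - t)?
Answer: -45428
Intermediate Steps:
Y(a, t) = 2*a
(-24259 - 22130) + (Y((4 + 2)*(-1 + 6), -2) - 29)² = (-24259 - 22130) + (2*((4 + 2)*(-1 + 6)) - 29)² = -46389 + (2*(6*5) - 29)² = -46389 + (2*30 - 29)² = -46389 + (60 - 29)² = -46389 + 31² = -46389 + 961 = -45428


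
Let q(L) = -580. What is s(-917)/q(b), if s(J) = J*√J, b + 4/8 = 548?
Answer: 917*I*√917/580 ≈ 47.877*I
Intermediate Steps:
b = 1095/2 (b = -½ + 548 = 1095/2 ≈ 547.50)
s(J) = J^(3/2)
s(-917)/q(b) = (-917)^(3/2)/(-580) = -917*I*√917*(-1/580) = 917*I*√917/580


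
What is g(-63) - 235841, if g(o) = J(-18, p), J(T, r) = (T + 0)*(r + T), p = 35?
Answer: -236147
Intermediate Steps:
J(T, r) = T*(T + r)
g(o) = -306 (g(o) = -18*(-18 + 35) = -18*17 = -306)
g(-63) - 235841 = -306 - 235841 = -236147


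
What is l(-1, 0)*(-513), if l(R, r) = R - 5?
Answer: 3078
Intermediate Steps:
l(R, r) = -5 + R
l(-1, 0)*(-513) = (-5 - 1)*(-513) = -6*(-513) = 3078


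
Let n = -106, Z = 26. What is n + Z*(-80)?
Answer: -2186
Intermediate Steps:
n + Z*(-80) = -106 + 26*(-80) = -106 - 2080 = -2186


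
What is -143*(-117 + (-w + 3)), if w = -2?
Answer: 16016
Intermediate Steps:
-143*(-117 + (-w + 3)) = -143*(-117 + (-1*(-2) + 3)) = -143*(-117 + (2 + 3)) = -143*(-117 + 5) = -143*(-112) = 16016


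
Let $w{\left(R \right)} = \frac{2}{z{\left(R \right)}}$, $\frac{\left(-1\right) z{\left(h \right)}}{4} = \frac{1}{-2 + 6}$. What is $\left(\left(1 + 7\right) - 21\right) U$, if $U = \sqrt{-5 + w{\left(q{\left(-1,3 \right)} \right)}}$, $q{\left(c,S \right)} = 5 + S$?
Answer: $- 13 i \sqrt{7} \approx - 34.395 i$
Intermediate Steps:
$z{\left(h \right)} = -1$ ($z{\left(h \right)} = - \frac{4}{-2 + 6} = - \frac{4}{4} = \left(-4\right) \frac{1}{4} = -1$)
$w{\left(R \right)} = -2$ ($w{\left(R \right)} = \frac{2}{-1} = 2 \left(-1\right) = -2$)
$U = i \sqrt{7}$ ($U = \sqrt{-5 - 2} = \sqrt{-7} = i \sqrt{7} \approx 2.6458 i$)
$\left(\left(1 + 7\right) - 21\right) U = \left(\left(1 + 7\right) - 21\right) i \sqrt{7} = \left(8 - 21\right) i \sqrt{7} = - 13 i \sqrt{7}$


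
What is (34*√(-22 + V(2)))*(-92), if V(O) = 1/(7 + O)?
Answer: -3128*I*√197/3 ≈ -14635.0*I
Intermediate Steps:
(34*√(-22 + V(2)))*(-92) = (34*√(-22 + 1/(7 + 2)))*(-92) = (34*√(-22 + 1/9))*(-92) = (34*√(-22 + ⅑))*(-92) = (34*√(-197/9))*(-92) = (34*(I*√197/3))*(-92) = (34*I*√197/3)*(-92) = -3128*I*√197/3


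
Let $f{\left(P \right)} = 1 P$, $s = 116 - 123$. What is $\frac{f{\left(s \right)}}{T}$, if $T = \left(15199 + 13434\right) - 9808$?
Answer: $- \frac{7}{18825} \approx -0.00037185$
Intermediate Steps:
$s = -7$
$f{\left(P \right)} = P$
$T = 18825$ ($T = 28633 - 9808 = 18825$)
$\frac{f{\left(s \right)}}{T} = - \frac{7}{18825}$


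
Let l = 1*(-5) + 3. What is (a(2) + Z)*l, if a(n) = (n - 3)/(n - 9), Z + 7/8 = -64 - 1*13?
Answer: 4353/28 ≈ 155.46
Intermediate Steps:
l = -2 (l = -5 + 3 = -2)
Z = -623/8 (Z = -7/8 + (-64 - 1*13) = -7/8 + (-64 - 13) = -7/8 - 77 = -623/8 ≈ -77.875)
a(n) = (-3 + n)/(-9 + n)
(a(2) + Z)*l = ((-3 + 2)/(-9 + 2) - 623/8)*(-2) = (-1/(-7) - 623/8)*(-2) = (-⅐*(-1) - 623/8)*(-2) = (⅐ - 623/8)*(-2) = -4353/56*(-2) = 4353/28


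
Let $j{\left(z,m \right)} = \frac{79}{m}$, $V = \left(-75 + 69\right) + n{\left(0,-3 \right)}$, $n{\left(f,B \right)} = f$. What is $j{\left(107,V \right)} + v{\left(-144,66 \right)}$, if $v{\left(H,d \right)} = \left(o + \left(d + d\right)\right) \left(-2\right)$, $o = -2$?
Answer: $- \frac{1639}{6} \approx -273.17$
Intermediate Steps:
$v{\left(H,d \right)} = 4 - 4 d$ ($v{\left(H,d \right)} = \left(-2 + \left(d + d\right)\right) \left(-2\right) = \left(-2 + 2 d\right) \left(-2\right) = 4 - 4 d$)
$V = -6$ ($V = \left(-75 + 69\right) + 0 = -6 + 0 = -6$)
$j{\left(107,V \right)} + v{\left(-144,66 \right)} = \frac{79}{-6} + \left(4 - 264\right) = 79 \left(- \frac{1}{6}\right) + \left(4 - 264\right) = - \frac{79}{6} - 260 = - \frac{1639}{6}$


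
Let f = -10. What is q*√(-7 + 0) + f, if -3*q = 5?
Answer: -10 - 5*I*√7/3 ≈ -10.0 - 4.4096*I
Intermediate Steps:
q = -5/3 (q = -⅓*5 = -5/3 ≈ -1.6667)
q*√(-7 + 0) + f = -5*√(-7 + 0)/3 - 10 = -5*I*√7/3 - 10 = -10 - 5*I*√7/3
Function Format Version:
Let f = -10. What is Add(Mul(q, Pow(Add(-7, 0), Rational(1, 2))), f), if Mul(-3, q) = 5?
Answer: Add(-10, Mul(Rational(-5, 3), I, Pow(7, Rational(1, 2)))) ≈ Add(-10.000, Mul(-4.4096, I))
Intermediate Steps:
q = Rational(-5, 3) (q = Mul(Rational(-1, 3), 5) = Rational(-5, 3) ≈ -1.6667)
Add(Mul(q, Pow(Add(-7, 0), Rational(1, 2))), f) = Add(Mul(Rational(-5, 3), Pow(Add(-7, 0), Rational(1, 2))), -10) = Add(Mul(Rational(-5, 3), Pow(-7, Rational(1, 2))), -10) = Add(Mul(Rational(-5, 3), Mul(I, Pow(7, Rational(1, 2)))), -10) = Add(Mul(Rational(-5, 3), I, Pow(7, Rational(1, 2))), -10) = Add(-10, Mul(Rational(-5, 3), I, Pow(7, Rational(1, 2))))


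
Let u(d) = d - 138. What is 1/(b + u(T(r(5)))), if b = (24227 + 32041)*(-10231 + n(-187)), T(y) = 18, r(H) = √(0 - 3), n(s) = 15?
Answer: -1/574834008 ≈ -1.7396e-9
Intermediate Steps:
r(H) = I*√3 (r(H) = √(-3) = I*√3)
b = -574833888 (b = (24227 + 32041)*(-10231 + 15) = 56268*(-10216) = -574833888)
u(d) = -138 + d
1/(b + u(T(r(5)))) = 1/(-574833888 + (-138 + 18)) = 1/(-574833888 - 120) = 1/(-574834008) = -1/574834008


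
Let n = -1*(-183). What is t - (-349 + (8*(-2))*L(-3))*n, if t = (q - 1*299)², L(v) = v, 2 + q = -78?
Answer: 198724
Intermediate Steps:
q = -80 (q = -2 - 78 = -80)
n = 183
t = 143641 (t = (-80 - 1*299)² = (-80 - 299)² = (-379)² = 143641)
t - (-349 + (8*(-2))*L(-3))*n = 143641 - (-349 + (8*(-2))*(-3))*183 = 143641 - (-349 - 16*(-3))*183 = 143641 - (-349 + 48)*183 = 143641 - (-301)*183 = 143641 - 1*(-55083) = 143641 + 55083 = 198724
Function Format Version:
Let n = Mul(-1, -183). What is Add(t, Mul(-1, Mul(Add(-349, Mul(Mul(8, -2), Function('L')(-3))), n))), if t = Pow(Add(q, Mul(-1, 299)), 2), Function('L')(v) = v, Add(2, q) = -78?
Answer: 198724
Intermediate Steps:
q = -80 (q = Add(-2, -78) = -80)
n = 183
t = 143641 (t = Pow(Add(-80, Mul(-1, 299)), 2) = Pow(Add(-80, -299), 2) = Pow(-379, 2) = 143641)
Add(t, Mul(-1, Mul(Add(-349, Mul(Mul(8, -2), Function('L')(-3))), n))) = Add(143641, Mul(-1, Mul(Add(-349, Mul(Mul(8, -2), -3)), 183))) = Add(143641, Mul(-1, Mul(Add(-349, Mul(-16, -3)), 183))) = Add(143641, Mul(-1, Mul(Add(-349, 48), 183))) = Add(143641, Mul(-1, Mul(-301, 183))) = Add(143641, Mul(-1, -55083)) = Add(143641, 55083) = 198724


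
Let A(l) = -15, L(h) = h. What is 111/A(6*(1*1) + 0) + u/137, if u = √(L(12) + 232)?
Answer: -37/5 + 2*√61/137 ≈ -7.2860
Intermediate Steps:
u = 2*√61 (u = √(12 + 232) = √244 = 2*√61 ≈ 15.620)
111/A(6*(1*1) + 0) + u/137 = 111/(-15) + (2*√61)/137 = 111*(-1/15) + (2*√61)*(1/137) = -37/5 + 2*√61/137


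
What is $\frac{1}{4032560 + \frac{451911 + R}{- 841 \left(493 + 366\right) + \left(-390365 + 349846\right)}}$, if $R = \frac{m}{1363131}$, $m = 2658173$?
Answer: $\frac{74284602777}{299557073773236869} \approx 2.4798 \cdot 10^{-7}$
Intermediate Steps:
$R = \frac{379739}{194733}$ ($R = \frac{2658173}{1363131} = 2658173 \cdot \frac{1}{1363131} = \frac{379739}{194733} \approx 1.9501$)
$\frac{1}{4032560 + \frac{451911 + R}{- 841 \left(493 + 366\right) + \left(-390365 + 349846\right)}} = \frac{1}{4032560 + \frac{451911 + \frac{379739}{194733}}{- 841 \left(493 + 366\right) + \left(-390365 + 349846\right)}} = \frac{1}{4032560 + \frac{88002364502}{194733 \left(\left(-841\right) 859 - 40519\right)}} = \frac{1}{4032560 + \frac{88002364502}{194733 \left(-722419 - 40519\right)}} = \frac{1}{4032560 + \frac{88002364502}{194733 \left(-762938\right)}} = \frac{1}{4032560 + \frac{88002364502}{194733} \left(- \frac{1}{762938}\right)} = \frac{1}{4032560 - \frac{44001182251}{74284602777}} = \frac{1}{\frac{299557073773236869}{74284602777}} = \frac{74284602777}{299557073773236869}$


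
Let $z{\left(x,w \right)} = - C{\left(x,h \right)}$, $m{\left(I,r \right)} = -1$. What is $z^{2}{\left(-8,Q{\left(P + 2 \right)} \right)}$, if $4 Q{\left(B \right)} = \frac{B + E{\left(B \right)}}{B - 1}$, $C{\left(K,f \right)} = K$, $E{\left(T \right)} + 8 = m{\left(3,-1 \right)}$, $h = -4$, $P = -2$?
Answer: $64$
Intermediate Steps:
$E{\left(T \right)} = -9$ ($E{\left(T \right)} = -8 - 1 = -9$)
$Q{\left(B \right)} = \frac{-9 + B}{4 \left(-1 + B\right)}$ ($Q{\left(B \right)} = \frac{\left(B - 9\right) \frac{1}{B - 1}}{4} = \frac{\left(-9 + B\right) \frac{1}{-1 + B}}{4} = \frac{\frac{1}{-1 + B} \left(-9 + B\right)}{4} = \frac{-9 + B}{4 \left(-1 + B\right)}$)
$z{\left(x,w \right)} = - x$
$z^{2}{\left(-8,Q{\left(P + 2 \right)} \right)} = \left(\left(-1\right) \left(-8\right)\right)^{2} = 8^{2} = 64$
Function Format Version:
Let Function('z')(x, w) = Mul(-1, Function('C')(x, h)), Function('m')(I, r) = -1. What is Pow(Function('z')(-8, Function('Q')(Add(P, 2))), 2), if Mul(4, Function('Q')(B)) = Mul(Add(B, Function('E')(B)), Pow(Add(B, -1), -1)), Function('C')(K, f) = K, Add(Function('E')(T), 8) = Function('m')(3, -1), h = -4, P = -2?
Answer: 64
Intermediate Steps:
Function('E')(T) = -9 (Function('E')(T) = Add(-8, -1) = -9)
Function('Q')(B) = Mul(Rational(1, 4), Pow(Add(-1, B), -1), Add(-9, B)) (Function('Q')(B) = Mul(Rational(1, 4), Mul(Add(B, -9), Pow(Add(B, -1), -1))) = Mul(Rational(1, 4), Mul(Add(-9, B), Pow(Add(-1, B), -1))) = Mul(Rational(1, 4), Mul(Pow(Add(-1, B), -1), Add(-9, B))) = Mul(Rational(1, 4), Pow(Add(-1, B), -1), Add(-9, B)))
Function('z')(x, w) = Mul(-1, x)
Pow(Function('z')(-8, Function('Q')(Add(P, 2))), 2) = Pow(Mul(-1, -8), 2) = Pow(8, 2) = 64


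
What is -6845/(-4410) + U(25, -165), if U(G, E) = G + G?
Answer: 45469/882 ≈ 51.552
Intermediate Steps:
U(G, E) = 2*G
-6845/(-4410) + U(25, -165) = -6845/(-4410) + 2*25 = -6845*(-1/4410) + 50 = 1369/882 + 50 = 45469/882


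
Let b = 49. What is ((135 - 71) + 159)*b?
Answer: 10927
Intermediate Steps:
((135 - 71) + 159)*b = ((135 - 71) + 159)*49 = (64 + 159)*49 = 223*49 = 10927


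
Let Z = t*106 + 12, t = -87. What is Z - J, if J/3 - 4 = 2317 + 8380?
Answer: -41313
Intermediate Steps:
Z = -9210 (Z = -87*106 + 12 = -9222 + 12 = -9210)
J = 32103 (J = 12 + 3*(2317 + 8380) = 12 + 3*10697 = 12 + 32091 = 32103)
Z - J = -9210 - 1*32103 = -9210 - 32103 = -41313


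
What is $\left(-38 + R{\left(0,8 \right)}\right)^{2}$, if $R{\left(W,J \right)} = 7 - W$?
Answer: $961$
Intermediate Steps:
$\left(-38 + R{\left(0,8 \right)}\right)^{2} = \left(-38 + \left(7 - 0\right)\right)^{2} = \left(-38 + \left(7 + 0\right)\right)^{2} = \left(-38 + 7\right)^{2} = \left(-31\right)^{2} = 961$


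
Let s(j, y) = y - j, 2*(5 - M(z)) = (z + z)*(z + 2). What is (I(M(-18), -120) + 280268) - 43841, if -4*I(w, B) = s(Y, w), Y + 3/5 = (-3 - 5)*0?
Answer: 1182488/5 ≈ 2.3650e+5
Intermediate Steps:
M(z) = 5 - z*(2 + z) (M(z) = 5 - (z + z)*(z + 2)/2 = 5 - 2*z*(2 + z)/2 = 5 - z*(2 + z))
Y = -3/5 (Y = -3/5 + (-3 - 5)*0 = -3/5 - 8*0 = -3/5 + 0 = -3/5 ≈ -0.60000)
I(w, B) = -3/20 - w/4 (I(w, B) = -(w - 1*(-3/5))/4 = -(w + 3/5)/4 = -(3/5 + w)/4 = -3/20 - w/4)
(I(M(-18), -120) + 280268) - 43841 = ((-3/20 - (5 - 1*(-18)**2 - 2*(-18))/4) + 280268) - 43841 = ((-3/20 - (5 - 1*324 + 36)/4) + 280268) - 43841 = ((-3/20 - (5 - 324 + 36)/4) + 280268) - 43841 = ((-3/20 - 1/4*(-283)) + 280268) - 43841 = ((-3/20 + 283/4) + 280268) - 43841 = (353/5 + 280268) - 43841 = 1401693/5 - 43841 = 1182488/5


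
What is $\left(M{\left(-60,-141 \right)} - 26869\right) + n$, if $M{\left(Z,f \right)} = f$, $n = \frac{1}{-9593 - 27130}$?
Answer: $- \frac{991888231}{36723} \approx -27010.0$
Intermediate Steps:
$n = - \frac{1}{36723}$ ($n = \frac{1}{-36723} = - \frac{1}{36723} \approx -2.7231 \cdot 10^{-5}$)
$\left(M{\left(-60,-141 \right)} - 26869\right) + n = \left(-141 - 26869\right) - \frac{1}{36723} = -27010 - \frac{1}{36723} = - \frac{991888231}{36723}$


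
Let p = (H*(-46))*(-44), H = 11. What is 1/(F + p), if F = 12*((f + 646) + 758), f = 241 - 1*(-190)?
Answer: 1/44284 ≈ 2.2582e-5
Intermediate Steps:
f = 431 (f = 241 + 190 = 431)
p = 22264 (p = (11*(-46))*(-44) = -506*(-44) = 22264)
F = 22020 (F = 12*((431 + 646) + 758) = 12*(1077 + 758) = 12*1835 = 22020)
1/(F + p) = 1/(22020 + 22264) = 1/44284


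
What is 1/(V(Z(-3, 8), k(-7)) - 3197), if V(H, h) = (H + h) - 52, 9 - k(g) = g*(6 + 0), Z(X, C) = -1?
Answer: -1/3199 ≈ -0.00031260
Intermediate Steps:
k(g) = 9 - 6*g (k(g) = 9 - g*(6 + 0) = 9 - g*6 = 9 - 6*g)
V(H, h) = -52 + H + h
1/(V(Z(-3, 8), k(-7)) - 3197) = 1/((-52 - 1 + (9 - 6*(-7))) - 3197) = 1/((-52 - 1 + (9 + 42)) - 3197) = 1/((-52 - 1 + 51) - 3197) = 1/(-2 - 3197) = 1/(-3199) = -1/3199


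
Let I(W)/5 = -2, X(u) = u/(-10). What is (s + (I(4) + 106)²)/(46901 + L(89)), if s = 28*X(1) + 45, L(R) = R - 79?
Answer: 46291/234555 ≈ 0.19736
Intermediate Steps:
X(u) = -u/10 (X(u) = u*(-⅒) = -u/10)
L(R) = -79 + R
s = 211/5 (s = 28*(-⅒*1) + 45 = 28*(-⅒) + 45 = -14/5 + 45 = 211/5 ≈ 42.200)
I(W) = -10 (I(W) = 5*(-2) = -10)
(s + (I(4) + 106)²)/(46901 + L(89)) = (211/5 + (-10 + 106)²)/(46901 + (-79 + 89)) = (211/5 + 96²)/(46901 + 10) = (211/5 + 9216)/46911 = (46291/5)*(1/46911) = 46291/234555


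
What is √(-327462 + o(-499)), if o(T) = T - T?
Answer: I*√327462 ≈ 572.24*I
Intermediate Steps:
o(T) = 0
√(-327462 + o(-499)) = √(-327462 + 0) = √(-327462) = I*√327462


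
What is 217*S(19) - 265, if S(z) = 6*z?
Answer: 24473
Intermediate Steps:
217*S(19) - 265 = 217*(6*19) - 265 = 217*114 - 265 = 24738 - 265 = 24473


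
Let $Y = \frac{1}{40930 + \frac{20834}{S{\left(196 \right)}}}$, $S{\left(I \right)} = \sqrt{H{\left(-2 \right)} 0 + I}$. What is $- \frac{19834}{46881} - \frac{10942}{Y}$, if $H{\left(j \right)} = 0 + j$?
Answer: $- \frac{152315208083992}{328167} \approx -4.6414 \cdot 10^{8}$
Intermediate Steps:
$H{\left(j \right)} = j$
$S{\left(I \right)} = \sqrt{I}$ ($S{\left(I \right)} = \sqrt{\left(-2\right) 0 + I} = \sqrt{0 + I} = \sqrt{I}$)
$Y = \frac{7}{296927}$ ($Y = \frac{1}{40930 + \frac{20834}{\sqrt{196}}} = \frac{1}{40930 + \frac{20834}{14}} = \frac{1}{40930 + 20834 \cdot \frac{1}{14}} = \frac{1}{40930 + \frac{10417}{7}} = \frac{1}{\frac{296927}{7}} = \frac{7}{296927} \approx 2.3575 \cdot 10^{-5}$)
$- \frac{19834}{46881} - \frac{10942}{Y} = - \frac{19834}{46881} - \frac{10942}{\frac{7}{296927}} = \left(-19834\right) \frac{1}{46881} - \frac{3248975234}{7} = - \frac{19834}{46881} - \frac{3248975234}{7} = - \frac{152315208083992}{328167}$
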